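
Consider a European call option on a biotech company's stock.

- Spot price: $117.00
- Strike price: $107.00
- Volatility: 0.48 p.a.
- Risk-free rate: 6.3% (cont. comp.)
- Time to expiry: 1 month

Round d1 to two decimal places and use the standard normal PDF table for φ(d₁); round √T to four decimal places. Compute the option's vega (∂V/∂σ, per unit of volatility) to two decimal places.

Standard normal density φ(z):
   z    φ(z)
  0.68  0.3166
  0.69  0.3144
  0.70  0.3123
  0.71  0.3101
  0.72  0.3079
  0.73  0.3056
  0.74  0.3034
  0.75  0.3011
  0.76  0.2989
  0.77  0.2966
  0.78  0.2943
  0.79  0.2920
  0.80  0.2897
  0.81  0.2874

T = 0.08333;  σ√T = 0.1386
d₁ = [ln(117/107) + (0.063 + 0.48²/2)·0.08333] / 0.1386 = [0.0893 + 0.0148] / 0.1386 = 0.7520 which rounds to 0.75
√T = √0.08333 = 0.2887
φ(d₁) = φ(0.75) = 0.3011
vega = S·φ(d₁)·√T = 117·0.3011·0.2887 = 10.1705

10.17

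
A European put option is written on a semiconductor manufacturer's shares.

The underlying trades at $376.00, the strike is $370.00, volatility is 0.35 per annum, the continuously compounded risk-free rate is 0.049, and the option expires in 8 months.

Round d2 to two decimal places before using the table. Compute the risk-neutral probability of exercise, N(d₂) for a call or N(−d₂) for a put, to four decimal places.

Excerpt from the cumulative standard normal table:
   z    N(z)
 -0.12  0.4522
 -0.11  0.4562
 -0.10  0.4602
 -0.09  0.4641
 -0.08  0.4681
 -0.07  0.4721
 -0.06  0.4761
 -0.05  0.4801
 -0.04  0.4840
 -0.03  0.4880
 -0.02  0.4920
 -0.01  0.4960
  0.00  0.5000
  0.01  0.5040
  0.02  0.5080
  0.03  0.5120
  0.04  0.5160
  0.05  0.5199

0.4880

T = 0.6667;  σ√T = 0.2858
d₁ = [ln(376/370) + (0.049 + 0.35²/2)·0.6667] / 0.2858 = [0.0161 + 0.0735] / 0.2858 = 0.3135 ⇒ 0.31
d₂ = d₁ − σ√T = 0.3135 − 0.2858 = 0.0277 ⇒ 0.03
Pr(exercise) under Q = N(−d₂) = N(-0.03) = 0.4880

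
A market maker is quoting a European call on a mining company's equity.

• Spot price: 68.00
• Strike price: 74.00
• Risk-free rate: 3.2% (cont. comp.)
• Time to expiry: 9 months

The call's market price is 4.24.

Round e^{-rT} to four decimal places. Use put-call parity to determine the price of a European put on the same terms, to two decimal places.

exp(−rT) = exp(−0.032·0.75) = 0.9763
Put-call parity: C − P = S − K·e^(−rT) = 68 − 74·0.9763 = 68 − 72.2462 = -4.2462
P = C − (C − P) = 4.24 − (-4.2462) = 8.4862

8.49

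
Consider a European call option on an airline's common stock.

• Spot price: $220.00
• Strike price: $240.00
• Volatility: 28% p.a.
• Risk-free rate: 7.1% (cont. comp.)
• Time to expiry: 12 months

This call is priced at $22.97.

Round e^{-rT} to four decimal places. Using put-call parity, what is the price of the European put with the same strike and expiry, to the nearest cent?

e^(−rT) = e^(−0.071·1) = 0.9315
Put-call parity: C − P = S − K·e^(−rT) = 220 − 240·0.9315 = 220 − 223.5600 = -3.5600
P = C − (C − P) = 22.97 − (-3.5600) = 26.5300

$26.53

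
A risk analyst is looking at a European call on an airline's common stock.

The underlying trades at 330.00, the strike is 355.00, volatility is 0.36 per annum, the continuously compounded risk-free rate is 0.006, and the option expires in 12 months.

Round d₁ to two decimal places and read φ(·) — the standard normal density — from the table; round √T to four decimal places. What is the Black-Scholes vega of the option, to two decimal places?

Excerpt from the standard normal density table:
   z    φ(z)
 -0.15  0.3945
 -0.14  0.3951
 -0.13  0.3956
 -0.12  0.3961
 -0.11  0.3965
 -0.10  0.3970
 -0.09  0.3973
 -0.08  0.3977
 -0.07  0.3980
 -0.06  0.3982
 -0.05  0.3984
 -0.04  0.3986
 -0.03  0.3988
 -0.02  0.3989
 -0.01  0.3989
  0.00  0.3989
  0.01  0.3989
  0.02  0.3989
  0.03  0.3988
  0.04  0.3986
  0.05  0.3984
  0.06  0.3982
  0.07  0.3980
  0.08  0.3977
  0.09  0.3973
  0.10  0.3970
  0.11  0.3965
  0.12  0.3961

T = 1;  σ√T = 0.3600
d₁ = [ln(330/355) + (0.006 + ½·0.36²)·1] / (σ√T) = (-0.0730 + 0.0708) / 0.3600 = -0.0062 which rounds to -0.01
√T = √1 = 1.0000
φ(d₁) = φ(-0.01) = 0.3989
vega = S·φ(d₁)·√T = 330·0.3989·1.0000 = 131.6370

131.64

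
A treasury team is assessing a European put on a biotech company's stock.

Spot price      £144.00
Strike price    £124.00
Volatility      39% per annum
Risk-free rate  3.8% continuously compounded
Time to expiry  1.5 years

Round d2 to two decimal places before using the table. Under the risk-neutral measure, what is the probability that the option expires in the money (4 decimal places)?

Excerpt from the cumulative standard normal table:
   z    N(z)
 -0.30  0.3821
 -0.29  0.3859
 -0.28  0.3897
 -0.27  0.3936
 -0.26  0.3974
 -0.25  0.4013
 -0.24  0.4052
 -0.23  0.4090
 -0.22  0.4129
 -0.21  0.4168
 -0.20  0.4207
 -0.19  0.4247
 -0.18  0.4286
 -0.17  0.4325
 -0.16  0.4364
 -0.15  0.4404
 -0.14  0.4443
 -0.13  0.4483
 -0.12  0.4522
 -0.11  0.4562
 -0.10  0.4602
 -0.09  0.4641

0.4247

σ√T = 0.39·√1.5 = 0.4777
ln(S/K) + (r + σ²/2)T = ln(144/124) + (0.038 + 0.39²/2)·1.5 = 0.1495 + 0.1711 = 0.3206
d₁ = 0.3206 / 0.4777 = 0.6712 ⇒ 0.67
d₂ = d₁ − σ√T = 0.6712 − 0.4777 = 0.1936 ⇒ 0.19
Risk-neutral Pr[S_T < K] = N(−d₂) = N(-0.19) = 0.4247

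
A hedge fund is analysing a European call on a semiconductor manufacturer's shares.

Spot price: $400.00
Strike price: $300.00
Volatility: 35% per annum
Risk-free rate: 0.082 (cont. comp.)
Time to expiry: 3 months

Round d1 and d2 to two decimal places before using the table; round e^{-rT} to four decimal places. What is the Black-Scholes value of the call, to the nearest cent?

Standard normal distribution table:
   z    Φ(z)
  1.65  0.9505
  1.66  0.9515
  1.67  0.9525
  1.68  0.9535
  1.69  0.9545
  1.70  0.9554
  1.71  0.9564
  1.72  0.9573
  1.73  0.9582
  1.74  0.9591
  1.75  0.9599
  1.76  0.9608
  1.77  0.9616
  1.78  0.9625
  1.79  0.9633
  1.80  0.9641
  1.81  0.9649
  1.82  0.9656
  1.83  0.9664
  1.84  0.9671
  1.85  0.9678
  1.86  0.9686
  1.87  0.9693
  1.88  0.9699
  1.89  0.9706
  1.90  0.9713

$107.17

σ√T = 0.35·√0.25 = 0.1750
ln(S/K) + (r + σ²/2)T = ln(400/300) + (0.082 + 0.35²/2)·0.25 = 0.2877 + 0.0358 = 0.3235
d₁ = 0.3235 / 0.1750 = 1.8485 → 1.85
d₂ = d₁ − σ√T = 1.8485 − 0.1750 = 1.6735 → 1.67
e^(−rT) = e^(−0.082·0.25) = 0.9797
C = 400·N(1.85) − 300·0.9797·N(1.67) = 400·0.9678 − 300·0.9797·0.9525 = 387.1200 − 279.9493 = 107.1707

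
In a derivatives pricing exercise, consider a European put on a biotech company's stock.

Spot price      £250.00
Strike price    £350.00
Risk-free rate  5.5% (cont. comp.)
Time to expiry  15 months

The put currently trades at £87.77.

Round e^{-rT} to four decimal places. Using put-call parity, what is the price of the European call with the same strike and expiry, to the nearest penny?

e^(−rT) = e^(−0.055·1.25) = 0.9336
Put-call parity: C − P = S − K·e^(−rT) = 250 − 350·0.9336 = 250 − 326.7600 = -76.7600
C = P + (C − P) = 87.77 + (-76.7600) = 11.0100

£11.01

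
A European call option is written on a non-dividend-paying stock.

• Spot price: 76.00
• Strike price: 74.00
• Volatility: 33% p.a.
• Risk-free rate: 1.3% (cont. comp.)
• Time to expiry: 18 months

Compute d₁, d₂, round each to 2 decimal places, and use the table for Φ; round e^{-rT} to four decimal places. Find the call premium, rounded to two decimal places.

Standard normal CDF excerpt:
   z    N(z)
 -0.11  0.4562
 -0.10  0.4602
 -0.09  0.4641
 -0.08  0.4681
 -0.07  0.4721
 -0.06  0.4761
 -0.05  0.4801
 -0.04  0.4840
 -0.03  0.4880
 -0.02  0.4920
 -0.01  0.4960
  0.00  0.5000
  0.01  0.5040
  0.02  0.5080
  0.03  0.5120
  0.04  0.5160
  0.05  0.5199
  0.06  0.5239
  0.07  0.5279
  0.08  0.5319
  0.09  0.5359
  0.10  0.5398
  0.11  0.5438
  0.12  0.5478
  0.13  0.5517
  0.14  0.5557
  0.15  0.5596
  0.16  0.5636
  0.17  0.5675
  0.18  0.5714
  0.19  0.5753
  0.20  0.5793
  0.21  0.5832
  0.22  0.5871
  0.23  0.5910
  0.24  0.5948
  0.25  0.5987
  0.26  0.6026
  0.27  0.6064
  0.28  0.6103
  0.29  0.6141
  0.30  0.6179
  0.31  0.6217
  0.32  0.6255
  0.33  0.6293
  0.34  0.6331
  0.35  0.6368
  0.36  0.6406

13.86

σ√T = 0.33 × 1.2247 = 0.4042
ln(S/K) + (r + σ²/2)T = ln(76/74) + (0.013 + 0.33²/2)·1.5 = 0.0267 + 0.1012 = 0.1278
d₁ = 0.1278 / 0.4042 = 0.3163 ≈ 0.32
d₂ = d₁ − σ√T = 0.3163 − 0.4042 = -0.0879 ≈ -0.09
e^(−rT) = e^(−0.013·1.5) = 0.9807
N(d₁) = N(0.32) = 0.6255;  N(d₂) = N(-0.09) = 0.4641
C = 76·0.6255 − 74·0.9807·0.4641 = 47.5380 − 33.6806 = 13.8574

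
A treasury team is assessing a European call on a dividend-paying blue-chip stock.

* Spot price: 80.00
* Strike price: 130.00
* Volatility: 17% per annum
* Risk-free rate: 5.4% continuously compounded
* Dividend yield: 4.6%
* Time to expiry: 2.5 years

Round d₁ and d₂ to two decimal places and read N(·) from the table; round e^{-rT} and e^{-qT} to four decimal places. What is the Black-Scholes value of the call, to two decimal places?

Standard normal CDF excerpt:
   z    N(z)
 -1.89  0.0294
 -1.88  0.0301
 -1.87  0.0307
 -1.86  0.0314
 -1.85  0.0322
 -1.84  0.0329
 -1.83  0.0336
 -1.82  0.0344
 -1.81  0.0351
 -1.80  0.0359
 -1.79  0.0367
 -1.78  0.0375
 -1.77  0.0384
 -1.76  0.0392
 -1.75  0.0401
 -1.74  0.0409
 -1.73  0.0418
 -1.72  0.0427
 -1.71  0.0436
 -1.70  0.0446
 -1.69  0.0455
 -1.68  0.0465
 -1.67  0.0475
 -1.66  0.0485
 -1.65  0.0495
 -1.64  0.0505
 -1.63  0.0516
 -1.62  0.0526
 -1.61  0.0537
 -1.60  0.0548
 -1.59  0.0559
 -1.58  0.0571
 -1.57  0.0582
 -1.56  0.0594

0.42

σ√T = 0.17·√2.5 = 0.2688
d₁ = [ln(80/130) + (0.054 − 0.046 + 0.17²/2)·2.5] / 0.2688 = [-0.4855 + 0.0561] / 0.2688 = -1.5974 → -1.60
d₂ = d₁ − σ√T = -1.5974 − 0.2688 = -1.8662 → -1.87
exp(−qT) = exp(−0.046·2.5) = 0.8914;  exp(−rT) = exp(−0.054·2.5) = 0.8737
C = 80·0.8914·N(-1.60) − 130·0.8737·N(-1.87) = 80·0.8914·0.0548 − 130·0.8737·0.0307 = 3.9079 − 3.4869 = 0.4210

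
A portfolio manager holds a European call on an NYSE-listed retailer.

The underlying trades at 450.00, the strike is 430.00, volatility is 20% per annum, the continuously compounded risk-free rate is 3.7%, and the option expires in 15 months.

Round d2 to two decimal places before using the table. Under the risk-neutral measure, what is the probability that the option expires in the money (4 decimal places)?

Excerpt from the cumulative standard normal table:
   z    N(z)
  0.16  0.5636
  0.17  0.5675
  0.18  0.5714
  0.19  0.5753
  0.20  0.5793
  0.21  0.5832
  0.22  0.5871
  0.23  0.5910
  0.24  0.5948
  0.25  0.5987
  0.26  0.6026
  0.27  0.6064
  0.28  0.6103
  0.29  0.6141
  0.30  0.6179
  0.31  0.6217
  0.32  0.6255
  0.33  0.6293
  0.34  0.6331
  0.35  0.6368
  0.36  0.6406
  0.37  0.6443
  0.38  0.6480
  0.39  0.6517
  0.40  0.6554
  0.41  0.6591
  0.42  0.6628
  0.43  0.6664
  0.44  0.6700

σ√T = 0.2 × 1.1180 = 0.2236
d₁ = [ln(450/430) + (0.037 + 0.2²/2)·1.25] / 0.2236 = [0.0455 + 0.0713] / 0.2236 = 0.5220 ≈ 0.52
d₂ = d₁ − σ√T = 0.5220 − 0.2236 = 0.2983 ≈ 0.30
Risk-neutral Pr[S_T > K] = N(d₂) = N(0.30) = 0.6179

0.6179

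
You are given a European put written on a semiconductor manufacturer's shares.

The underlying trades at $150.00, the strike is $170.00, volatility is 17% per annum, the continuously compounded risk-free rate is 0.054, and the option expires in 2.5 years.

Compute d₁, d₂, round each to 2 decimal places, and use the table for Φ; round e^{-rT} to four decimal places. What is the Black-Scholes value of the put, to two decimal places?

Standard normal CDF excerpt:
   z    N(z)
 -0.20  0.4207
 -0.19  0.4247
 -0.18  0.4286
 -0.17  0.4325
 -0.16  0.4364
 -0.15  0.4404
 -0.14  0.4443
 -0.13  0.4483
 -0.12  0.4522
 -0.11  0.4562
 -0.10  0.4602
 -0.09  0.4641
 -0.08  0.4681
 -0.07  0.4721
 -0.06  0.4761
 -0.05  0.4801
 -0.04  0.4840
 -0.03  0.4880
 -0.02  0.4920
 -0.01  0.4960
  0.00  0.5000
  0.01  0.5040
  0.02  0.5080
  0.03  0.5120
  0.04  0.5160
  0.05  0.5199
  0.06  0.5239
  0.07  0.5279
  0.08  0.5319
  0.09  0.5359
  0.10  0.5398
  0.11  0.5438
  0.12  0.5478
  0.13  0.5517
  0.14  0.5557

σ√T = 0.17·√2.5 = 0.2688
d₁ = [ln(150/170) + (0.054 + 0.17²/2)·2.5] / 0.2688 = [-0.1252 + 0.1711] / 0.2688 = 0.1710 which rounds to 0.17
d₂ = d₁ − σ√T = 0.1710 − 0.2688 = -0.0978 which rounds to -0.10
e^(−rT) = e^(−0.054·2.5) = 0.8737
N(−d₂) = N(0.10) = 0.5398;  N(−d₁) = N(-0.17) = 0.4325
P = 170·0.8737·0.5398 − 150·0.4325 = 80.1760 − 64.8750 = 15.3010

$15.30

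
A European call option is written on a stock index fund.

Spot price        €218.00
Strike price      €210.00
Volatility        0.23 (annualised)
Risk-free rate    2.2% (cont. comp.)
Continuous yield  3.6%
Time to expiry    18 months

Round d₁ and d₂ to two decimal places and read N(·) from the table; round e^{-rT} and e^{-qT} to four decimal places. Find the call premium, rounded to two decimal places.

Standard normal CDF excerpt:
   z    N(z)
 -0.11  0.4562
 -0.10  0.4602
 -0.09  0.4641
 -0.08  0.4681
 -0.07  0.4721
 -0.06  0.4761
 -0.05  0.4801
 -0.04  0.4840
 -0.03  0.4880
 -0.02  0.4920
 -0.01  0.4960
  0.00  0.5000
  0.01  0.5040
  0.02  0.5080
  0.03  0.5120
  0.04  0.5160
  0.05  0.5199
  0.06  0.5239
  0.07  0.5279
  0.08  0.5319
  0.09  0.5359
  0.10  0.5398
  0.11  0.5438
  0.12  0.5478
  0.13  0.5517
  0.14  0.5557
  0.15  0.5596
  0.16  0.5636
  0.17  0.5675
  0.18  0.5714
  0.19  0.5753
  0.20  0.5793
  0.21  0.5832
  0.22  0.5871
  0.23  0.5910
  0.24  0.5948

€24.54

T = 1.5;  σ√T = 0.2817
d₁ = [ln(218/210) + (0.022 − 0.036 + 0.23²/2)·1.5] / 0.2817 = [0.0374 + 0.0187] / 0.2817 = 0.1990 ⇒ 0.20
d₂ = d₁ − σ√T = 0.1990 − 0.2817 = -0.0827 ⇒ -0.08
exp(−qT) = exp(−0.036·1.5) = 0.9474;  exp(−rT) = exp(−0.022·1.5) = 0.9675
N(d₁) = N(0.20) = 0.5793;  N(d₂) = N(-0.08) = 0.4681
C = 218·0.9474·0.5793 − 210·0.9675·0.4681 = 119.6447 − 95.1062 = 24.5385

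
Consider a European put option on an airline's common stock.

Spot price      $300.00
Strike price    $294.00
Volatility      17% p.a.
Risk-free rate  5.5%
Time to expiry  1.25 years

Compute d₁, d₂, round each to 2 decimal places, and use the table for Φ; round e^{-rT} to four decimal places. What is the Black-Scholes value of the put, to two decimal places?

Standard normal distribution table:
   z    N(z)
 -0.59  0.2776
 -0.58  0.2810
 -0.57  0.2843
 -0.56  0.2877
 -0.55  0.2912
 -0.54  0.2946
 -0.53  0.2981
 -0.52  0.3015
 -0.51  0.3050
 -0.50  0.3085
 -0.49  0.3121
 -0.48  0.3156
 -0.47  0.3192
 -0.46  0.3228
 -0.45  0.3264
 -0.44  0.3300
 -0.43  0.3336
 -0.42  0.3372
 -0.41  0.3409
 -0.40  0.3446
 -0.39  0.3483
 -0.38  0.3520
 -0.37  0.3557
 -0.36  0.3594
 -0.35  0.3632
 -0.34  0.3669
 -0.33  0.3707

σ√T = 0.17·√1.25 = 0.1901
d₁ = [ln(300/294) + (0.055 + 0.17²/2)·1.25] / 0.1901 = [0.0202 + 0.0868] / 0.1901 = 0.5630 which rounds to 0.56
d₂ = d₁ − σ√T = 0.5630 − 0.1901 = 0.3730 which rounds to 0.37
exp(−rT) = exp(−0.055·1.25) = 0.9336
N(−d₂) = N(-0.37) = 0.3557;  N(−d₁) = N(-0.56) = 0.2877
P = 294·0.9336·0.3557 − 300·0.2877 = 97.6320 − 86.3100 = 11.3220

$11.32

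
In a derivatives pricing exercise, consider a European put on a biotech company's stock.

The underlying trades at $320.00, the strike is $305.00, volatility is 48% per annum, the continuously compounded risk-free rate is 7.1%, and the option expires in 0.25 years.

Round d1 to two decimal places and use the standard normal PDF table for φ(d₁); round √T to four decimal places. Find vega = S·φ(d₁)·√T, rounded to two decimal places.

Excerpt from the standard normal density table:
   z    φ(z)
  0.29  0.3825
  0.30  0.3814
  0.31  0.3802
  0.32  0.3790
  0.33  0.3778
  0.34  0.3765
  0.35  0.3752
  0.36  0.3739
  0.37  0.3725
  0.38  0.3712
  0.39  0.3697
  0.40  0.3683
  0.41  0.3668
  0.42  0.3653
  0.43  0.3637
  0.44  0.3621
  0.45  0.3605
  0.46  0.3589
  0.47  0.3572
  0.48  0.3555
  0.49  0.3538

59.15

T = 0.25;  σ√T = 0.2400
d₁ = [ln(320/305) + (0.071 + 0.48²/2)·0.25] / 0.2400 = [0.0480 + 0.0465] / 0.2400 = 0.3940 ≈ 0.39
√T = √0.25 = 0.5000
φ(d₁) = φ(0.39) = 0.3697
vega = S·φ(d₁)·√T = 320·0.3697·0.5000 = 59.1520
(The call has the same vega.)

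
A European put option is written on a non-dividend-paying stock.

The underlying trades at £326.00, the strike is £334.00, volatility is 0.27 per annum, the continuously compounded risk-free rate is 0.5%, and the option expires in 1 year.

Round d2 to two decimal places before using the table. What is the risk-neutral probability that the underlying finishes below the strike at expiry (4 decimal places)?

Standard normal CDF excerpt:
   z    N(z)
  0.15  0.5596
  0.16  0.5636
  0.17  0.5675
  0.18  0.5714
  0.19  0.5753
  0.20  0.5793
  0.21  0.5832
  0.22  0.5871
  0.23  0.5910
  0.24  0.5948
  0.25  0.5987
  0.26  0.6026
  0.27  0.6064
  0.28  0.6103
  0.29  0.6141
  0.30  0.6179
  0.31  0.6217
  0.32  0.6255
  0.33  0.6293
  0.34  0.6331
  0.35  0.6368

T = 1;  σ√T = 0.2700
d₁ = [ln(326/334) + (0.005 + 0.27²/2)·1] / 0.2700 = [-0.0242 + 0.0415] / 0.2700 = 0.0637 which rounds to 0.06
d₂ = d₁ − σ√T = 0.0637 − 0.2700 = -0.2063 which rounds to -0.21
Risk-neutral Pr[S_T < K] = N(−d₂) = N(0.21) = 0.5832

0.5832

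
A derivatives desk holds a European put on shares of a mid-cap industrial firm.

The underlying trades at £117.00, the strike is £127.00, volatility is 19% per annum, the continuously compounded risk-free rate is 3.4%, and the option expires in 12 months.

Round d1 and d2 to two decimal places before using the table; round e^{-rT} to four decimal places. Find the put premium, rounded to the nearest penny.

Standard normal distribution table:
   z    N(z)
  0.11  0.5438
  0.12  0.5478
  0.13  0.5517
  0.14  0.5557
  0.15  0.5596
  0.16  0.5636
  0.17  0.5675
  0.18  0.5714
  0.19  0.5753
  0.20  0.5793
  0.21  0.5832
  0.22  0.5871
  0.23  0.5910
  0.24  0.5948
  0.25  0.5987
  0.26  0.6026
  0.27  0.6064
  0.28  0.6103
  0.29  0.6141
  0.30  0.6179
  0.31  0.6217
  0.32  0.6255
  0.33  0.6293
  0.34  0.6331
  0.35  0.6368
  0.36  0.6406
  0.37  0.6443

£12.23

σ√T = 0.19 × 1.0000 = 0.1900
d₁ = [ln(117/127) + (0.034 + 0.19²/2)·1] / 0.1900 = [-0.0820 + 0.0520] / 0.1900 = -0.1577 which rounds to -0.16
d₂ = d₁ − σ√T = -0.1577 − 0.1900 = -0.3477 which rounds to -0.35
exp(−rT) = exp(−0.034·1) = 0.9666
N(−d₂) = N(0.35) = 0.6368;  N(−d₁) = N(0.16) = 0.5636
P = 127·0.9666·0.6368 − 117·0.5636 = 78.1724 − 65.9412 = 12.2312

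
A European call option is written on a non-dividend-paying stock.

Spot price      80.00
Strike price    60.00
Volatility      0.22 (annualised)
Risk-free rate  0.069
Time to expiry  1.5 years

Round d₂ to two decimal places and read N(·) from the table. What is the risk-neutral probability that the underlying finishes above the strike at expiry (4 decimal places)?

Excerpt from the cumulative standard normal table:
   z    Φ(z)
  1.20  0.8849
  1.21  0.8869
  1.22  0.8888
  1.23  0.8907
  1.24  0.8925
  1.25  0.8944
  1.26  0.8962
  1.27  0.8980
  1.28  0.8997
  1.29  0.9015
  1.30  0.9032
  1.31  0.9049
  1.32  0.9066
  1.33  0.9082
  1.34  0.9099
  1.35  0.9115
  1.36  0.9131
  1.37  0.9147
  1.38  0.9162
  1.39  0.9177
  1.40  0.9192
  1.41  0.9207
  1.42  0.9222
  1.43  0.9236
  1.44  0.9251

σ√T = 0.22·√1.5 = 0.2694
d₁ = [ln(80/60) + (0.069 + ½·0.22²)·1.5] / (σ√T) = (0.2877 + 0.1398) / 0.2694 = 1.5865 ⇒ 1.59
d₂ = 1.5865 − 0.2694 = 1.3171 ⇒ 1.32
Pr(exercise) under Q = N(d₂) = 0.9066

0.9066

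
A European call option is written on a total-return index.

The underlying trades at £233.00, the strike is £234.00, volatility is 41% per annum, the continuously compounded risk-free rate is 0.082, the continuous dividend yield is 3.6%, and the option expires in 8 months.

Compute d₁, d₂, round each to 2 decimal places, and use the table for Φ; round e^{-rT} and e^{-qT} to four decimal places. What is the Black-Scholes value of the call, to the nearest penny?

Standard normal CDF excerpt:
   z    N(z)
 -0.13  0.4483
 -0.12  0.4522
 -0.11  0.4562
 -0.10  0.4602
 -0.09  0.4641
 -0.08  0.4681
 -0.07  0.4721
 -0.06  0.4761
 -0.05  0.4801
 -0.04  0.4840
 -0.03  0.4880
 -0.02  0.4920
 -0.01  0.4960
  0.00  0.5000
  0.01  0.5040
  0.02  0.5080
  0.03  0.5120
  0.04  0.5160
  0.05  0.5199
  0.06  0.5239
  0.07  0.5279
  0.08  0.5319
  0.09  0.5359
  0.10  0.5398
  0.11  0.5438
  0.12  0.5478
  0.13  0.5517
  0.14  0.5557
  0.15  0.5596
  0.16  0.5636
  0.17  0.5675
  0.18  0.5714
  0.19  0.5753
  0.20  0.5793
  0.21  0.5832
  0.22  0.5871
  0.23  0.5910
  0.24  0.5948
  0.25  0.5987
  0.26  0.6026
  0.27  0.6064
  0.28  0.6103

£33.37

T = 0.6667;  σ√T = 0.3348
d₁ = [ln(233/234) + (0.082 − 0.036 + ½·0.41²)·0.6667] / (σ√T) = (-0.0043 + 0.0867) / 0.3348 = 0.2462 ⇒ 0.25
d₂ = 0.2462 − 0.3348 = -0.0886 ⇒ -0.09
e^(−qT) = e^(−0.036·0.6667) = 0.9763;  e^(−rT) = e^(−0.082·0.6667) = 0.9468
N(d₁) = N(0.25) = 0.5987;  N(d₂) = N(-0.09) = 0.4641
C = 233·0.9763·0.5987 − 234·0.9468·0.4641 = 136.1910 − 102.8219 = 33.3691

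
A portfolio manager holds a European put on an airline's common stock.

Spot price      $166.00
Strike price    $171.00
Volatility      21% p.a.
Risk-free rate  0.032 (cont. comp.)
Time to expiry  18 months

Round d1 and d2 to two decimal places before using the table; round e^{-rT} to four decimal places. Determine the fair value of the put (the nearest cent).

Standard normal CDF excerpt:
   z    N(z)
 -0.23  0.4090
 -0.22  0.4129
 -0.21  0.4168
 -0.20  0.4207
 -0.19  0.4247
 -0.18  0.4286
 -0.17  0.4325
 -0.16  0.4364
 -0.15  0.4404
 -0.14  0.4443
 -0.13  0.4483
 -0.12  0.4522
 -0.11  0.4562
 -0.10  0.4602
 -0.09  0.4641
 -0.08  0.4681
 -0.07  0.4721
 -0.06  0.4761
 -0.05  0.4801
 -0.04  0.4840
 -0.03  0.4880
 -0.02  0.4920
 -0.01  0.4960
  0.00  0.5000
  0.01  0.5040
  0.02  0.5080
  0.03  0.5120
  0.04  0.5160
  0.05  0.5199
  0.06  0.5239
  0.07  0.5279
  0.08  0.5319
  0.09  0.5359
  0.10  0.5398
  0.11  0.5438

σ√T = 0.21·√1.5 = 0.2572
ln(S/K) + (r + σ²/2)T = ln(166/171) + (0.032 + 0.21²/2)·1.5 = -0.0297 + 0.0811 = 0.0514
d₁ = 0.0514 / 0.2572 = 0.1998 which rounds to 0.20
d₂ = d₁ − σ√T = 0.1998 − 0.2572 = -0.0574 which rounds to -0.06
e^(−rT) = e^(−0.032·1.5) = 0.9531
N(−d₂) = N(0.06) = 0.5239;  N(−d₁) = N(-0.20) = 0.4207
P = 171·0.9531·0.5239 − 166·0.4207 = 85.3853 − 69.8362 = 15.5491

$15.55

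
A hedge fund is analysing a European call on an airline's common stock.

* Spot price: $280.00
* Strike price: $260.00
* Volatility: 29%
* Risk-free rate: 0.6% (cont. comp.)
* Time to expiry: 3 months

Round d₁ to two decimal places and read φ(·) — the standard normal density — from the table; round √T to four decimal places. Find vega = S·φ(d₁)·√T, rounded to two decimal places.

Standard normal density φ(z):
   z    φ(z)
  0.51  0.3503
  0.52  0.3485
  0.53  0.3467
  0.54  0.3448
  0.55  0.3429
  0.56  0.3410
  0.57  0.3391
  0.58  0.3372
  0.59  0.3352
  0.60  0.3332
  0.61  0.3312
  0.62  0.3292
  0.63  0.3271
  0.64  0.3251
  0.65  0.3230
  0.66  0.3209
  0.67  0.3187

46.93

T = 0.25;  σ√T = 0.1450
ln(S/K) + (r + σ²/2)T = ln(280/260) + (0.006 + 0.29²/2)·0.25 = 0.0741 + 0.0120 = 0.0861
d₁ = 0.0861 / 0.1450 = 0.5939 which rounds to 0.59
√T = √0.25 = 0.5000
φ(d₁) = φ(0.59) = 0.3352
vega = S·φ(d₁)·√T = 280·0.3352·0.5000 = 46.9280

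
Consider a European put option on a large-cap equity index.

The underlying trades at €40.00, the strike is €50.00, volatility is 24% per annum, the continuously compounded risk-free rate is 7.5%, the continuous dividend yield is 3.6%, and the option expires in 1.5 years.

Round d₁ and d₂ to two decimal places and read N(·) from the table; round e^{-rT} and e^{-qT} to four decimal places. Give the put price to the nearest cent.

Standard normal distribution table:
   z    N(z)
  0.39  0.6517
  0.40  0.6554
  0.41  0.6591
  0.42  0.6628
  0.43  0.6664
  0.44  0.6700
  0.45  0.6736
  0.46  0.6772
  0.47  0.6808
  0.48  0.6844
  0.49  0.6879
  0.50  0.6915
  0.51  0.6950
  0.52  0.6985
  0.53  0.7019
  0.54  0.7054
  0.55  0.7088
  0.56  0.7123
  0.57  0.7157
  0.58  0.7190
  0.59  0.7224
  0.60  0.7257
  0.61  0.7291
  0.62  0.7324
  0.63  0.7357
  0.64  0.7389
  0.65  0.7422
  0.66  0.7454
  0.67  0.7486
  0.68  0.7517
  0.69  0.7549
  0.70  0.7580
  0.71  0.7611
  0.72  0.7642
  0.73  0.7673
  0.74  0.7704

€9.03

σ√T = 0.24 × 1.2247 = 0.2939
d₁ = [ln(40/50) + (0.075 − 0.036 + ½·0.24²)·1.5] / (σ√T) = (-0.2231 + 0.1017) / 0.2939 = -0.4132 ≈ -0.41
d₂ = -0.4132 − 0.2939 = -0.7071 ≈ -0.71
exp(−qT) = exp(−0.036·1.5) = 0.9474;  exp(−rT) = exp(−0.075·1.5) = 0.8936
N(−d₂) = N(0.71) = 0.7611;  N(−d₁) = N(0.41) = 0.6591
P = 50·0.8936·0.7611 − 40·0.9474·0.6591 = 34.0059 − 24.9773 = 9.0287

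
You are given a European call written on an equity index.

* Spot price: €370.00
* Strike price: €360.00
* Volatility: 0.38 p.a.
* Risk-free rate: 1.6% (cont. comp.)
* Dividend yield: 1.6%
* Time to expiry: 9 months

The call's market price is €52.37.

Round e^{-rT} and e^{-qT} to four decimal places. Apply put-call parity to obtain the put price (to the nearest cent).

e^(−qT) = e^(−0.016·0.75) = 0.9881;  e^(−rT) = e^(−0.016·0.75) = 0.9881
Put-call parity: C − P = S·e^(−qT) − K·e^(−rT) = 370·0.9881 − 360·0.9881 = 365.5970 − 355.7160 = 9.8810
P = C − (C − P) = 52.37 − (9.8810) = 42.4890

€42.49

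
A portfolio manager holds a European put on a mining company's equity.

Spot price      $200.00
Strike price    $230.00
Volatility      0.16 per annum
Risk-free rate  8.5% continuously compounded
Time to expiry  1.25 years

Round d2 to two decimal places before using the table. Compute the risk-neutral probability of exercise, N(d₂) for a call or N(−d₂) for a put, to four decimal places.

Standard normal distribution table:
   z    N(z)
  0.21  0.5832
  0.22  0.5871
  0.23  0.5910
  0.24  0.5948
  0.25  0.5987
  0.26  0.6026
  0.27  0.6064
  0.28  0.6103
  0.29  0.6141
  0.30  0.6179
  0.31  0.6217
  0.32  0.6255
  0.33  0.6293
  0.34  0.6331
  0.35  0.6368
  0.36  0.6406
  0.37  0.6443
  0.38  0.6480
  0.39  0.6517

σ√T = 0.16 × 1.1180 = 0.1789
d₁ = [ln(200/230) + (0.085 + ½·0.16²)·1.25] / (σ√T) = (-0.1398 + 0.1223) / 0.1789 = -0.0979 ⇒ -0.10
d₂ = -0.0979 − 0.1789 = -0.2768 ⇒ -0.28
Risk-neutral Pr[S_T < K] = N(−d₂) = N(0.28) = 0.6103

0.6103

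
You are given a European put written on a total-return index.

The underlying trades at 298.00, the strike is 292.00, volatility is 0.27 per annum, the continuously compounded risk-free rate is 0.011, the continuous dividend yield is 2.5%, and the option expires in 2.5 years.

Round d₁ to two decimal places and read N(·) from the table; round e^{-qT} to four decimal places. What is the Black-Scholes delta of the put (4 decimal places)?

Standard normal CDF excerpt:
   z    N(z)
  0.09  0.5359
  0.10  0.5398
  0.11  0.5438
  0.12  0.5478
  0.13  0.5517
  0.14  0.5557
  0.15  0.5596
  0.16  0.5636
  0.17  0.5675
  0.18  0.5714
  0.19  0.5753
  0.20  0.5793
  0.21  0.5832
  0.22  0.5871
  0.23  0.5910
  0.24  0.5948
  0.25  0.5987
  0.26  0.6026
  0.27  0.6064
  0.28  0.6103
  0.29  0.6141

T = 2.5;  σ√T = 0.4269
d₁ = [ln(298/292) + (0.011 − 0.025 + 0.27²/2)·2.5] / 0.4269 = [0.0203 + 0.0561] / 0.4269 = 0.1791 ⇒ 0.18
N(d₁) = N(0.18) = 0.5714
Δ_put = e^(−qT)·(N(d₁) − 1) = 0.9394·(0.5714 − 1) = -0.4026

-0.4026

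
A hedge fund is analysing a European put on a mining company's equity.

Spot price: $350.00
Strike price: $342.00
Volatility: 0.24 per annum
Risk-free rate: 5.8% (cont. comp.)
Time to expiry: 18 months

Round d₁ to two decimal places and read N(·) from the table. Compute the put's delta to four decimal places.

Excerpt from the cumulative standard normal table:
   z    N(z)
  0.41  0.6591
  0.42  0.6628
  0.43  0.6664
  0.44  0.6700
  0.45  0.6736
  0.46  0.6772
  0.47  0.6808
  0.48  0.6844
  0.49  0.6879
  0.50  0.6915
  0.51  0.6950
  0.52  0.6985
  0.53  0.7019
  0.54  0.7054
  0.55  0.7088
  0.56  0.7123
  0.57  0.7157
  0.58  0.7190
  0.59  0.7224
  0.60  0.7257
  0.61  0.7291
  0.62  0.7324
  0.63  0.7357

T = 1.5;  σ√T = 0.2939
ln(S/K) + (r + σ²/2)T = ln(350/342) + (0.058 + 0.24²/2)·1.5 = 0.0231 + 0.1302 = 0.1533
d₁ = 0.1533 / 0.2939 = 0.5216 → 0.52
N(d₁) = N(0.52) = 0.6985
Δ_put = N(d₁) − 1 = 0.6985 − 1 = -0.3015

-0.3015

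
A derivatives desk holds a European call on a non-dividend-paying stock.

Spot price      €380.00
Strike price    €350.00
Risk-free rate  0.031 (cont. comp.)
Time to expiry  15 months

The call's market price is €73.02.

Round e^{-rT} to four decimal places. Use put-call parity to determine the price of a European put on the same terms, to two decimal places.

e^(−rT) = e^(−0.031·1.25) = 0.9620
Put-call parity: C − P = S − K·e^(−rT) = 380 − 350·0.9620 = 380 − 336.7000 = 43.3000
P = C − (C − P) = 73.02 − (43.3000) = 29.7200

€29.72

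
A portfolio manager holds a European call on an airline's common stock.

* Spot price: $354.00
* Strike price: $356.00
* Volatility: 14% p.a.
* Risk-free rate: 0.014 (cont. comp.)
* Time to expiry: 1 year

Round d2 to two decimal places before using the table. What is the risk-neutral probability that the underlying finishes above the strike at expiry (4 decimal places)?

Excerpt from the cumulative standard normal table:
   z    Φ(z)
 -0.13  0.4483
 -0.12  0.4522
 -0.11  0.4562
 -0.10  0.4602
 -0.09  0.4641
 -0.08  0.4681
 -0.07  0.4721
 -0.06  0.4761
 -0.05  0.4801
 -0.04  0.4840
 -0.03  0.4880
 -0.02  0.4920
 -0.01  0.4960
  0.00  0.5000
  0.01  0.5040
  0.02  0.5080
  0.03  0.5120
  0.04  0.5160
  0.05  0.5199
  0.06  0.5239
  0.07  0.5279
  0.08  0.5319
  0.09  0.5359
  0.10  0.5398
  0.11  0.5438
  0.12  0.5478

0.4960

σ√T = 0.14 × 1.0000 = 0.1400
d₁ = [ln(354/356) + (0.014 + 0.14²/2)·1] / 0.1400 = [-0.0056 + 0.0238] / 0.1400 = 0.1298 which rounds to 0.13
d₂ = d₁ − σ√T = 0.1298 − 0.1400 = -0.0102 which rounds to -0.01
Pr(exercise) under Q = N(d₂) = 0.4960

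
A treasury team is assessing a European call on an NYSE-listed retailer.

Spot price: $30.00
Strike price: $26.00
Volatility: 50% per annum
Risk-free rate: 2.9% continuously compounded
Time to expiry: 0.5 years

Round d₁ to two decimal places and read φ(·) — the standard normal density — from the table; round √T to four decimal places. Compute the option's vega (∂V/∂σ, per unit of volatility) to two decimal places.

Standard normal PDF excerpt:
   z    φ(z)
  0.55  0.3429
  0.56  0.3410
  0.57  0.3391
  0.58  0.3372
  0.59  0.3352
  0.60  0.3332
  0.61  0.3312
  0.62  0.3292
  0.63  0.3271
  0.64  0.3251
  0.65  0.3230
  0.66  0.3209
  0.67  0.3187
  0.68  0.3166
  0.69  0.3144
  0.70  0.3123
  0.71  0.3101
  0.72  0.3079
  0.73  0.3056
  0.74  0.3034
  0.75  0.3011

6.98

σ√T = 0.5·√0.5 = 0.3536
ln(S/K) + (r + σ²/2)T = ln(30/26) + (0.029 + 0.5²/2)·0.5 = 0.1431 + 0.0770 = 0.2201
d₁ = 0.2201 / 0.3536 = 0.6225 → 0.62
√T = √0.5 = 0.7071
φ(d₁) = φ(0.62) = 0.3292
vega = S·φ(d₁)·√T = 30·0.3292·0.7071 = 6.9833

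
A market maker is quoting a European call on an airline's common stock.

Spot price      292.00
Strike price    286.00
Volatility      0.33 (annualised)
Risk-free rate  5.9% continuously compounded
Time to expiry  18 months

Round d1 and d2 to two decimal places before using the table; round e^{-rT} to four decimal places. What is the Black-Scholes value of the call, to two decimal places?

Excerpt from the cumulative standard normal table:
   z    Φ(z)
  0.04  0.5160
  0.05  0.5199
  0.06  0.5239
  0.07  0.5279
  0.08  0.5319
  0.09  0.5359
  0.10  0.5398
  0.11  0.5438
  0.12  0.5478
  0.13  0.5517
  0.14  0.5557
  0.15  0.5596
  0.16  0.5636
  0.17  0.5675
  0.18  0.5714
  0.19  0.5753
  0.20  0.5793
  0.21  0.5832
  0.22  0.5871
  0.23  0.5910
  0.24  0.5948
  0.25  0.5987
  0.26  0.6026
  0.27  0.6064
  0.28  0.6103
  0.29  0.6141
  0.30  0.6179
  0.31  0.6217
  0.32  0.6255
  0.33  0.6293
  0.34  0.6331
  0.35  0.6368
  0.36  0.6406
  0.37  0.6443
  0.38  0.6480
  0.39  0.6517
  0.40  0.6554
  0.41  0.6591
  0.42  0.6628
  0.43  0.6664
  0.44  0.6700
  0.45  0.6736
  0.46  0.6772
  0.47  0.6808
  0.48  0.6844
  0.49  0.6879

T = 1.5;  σ√T = 0.4042
d₁ = [ln(292/286) + (0.059 + 0.33²/2)·1.5] / 0.4042 = [0.0208 + 0.1702] / 0.4042 = 0.4724 ⇒ 0.47
d₂ = d₁ − σ√T = 0.4724 − 0.4042 = 0.0683 ⇒ 0.07
e^(−rT) = e^(−0.059·1.5) = 0.9153
C = 292·N(0.47) − 286·0.9153·N(0.07) = 292·0.6808 − 286·0.9153·0.5279 = 198.7936 − 138.1914 = 60.6022

60.60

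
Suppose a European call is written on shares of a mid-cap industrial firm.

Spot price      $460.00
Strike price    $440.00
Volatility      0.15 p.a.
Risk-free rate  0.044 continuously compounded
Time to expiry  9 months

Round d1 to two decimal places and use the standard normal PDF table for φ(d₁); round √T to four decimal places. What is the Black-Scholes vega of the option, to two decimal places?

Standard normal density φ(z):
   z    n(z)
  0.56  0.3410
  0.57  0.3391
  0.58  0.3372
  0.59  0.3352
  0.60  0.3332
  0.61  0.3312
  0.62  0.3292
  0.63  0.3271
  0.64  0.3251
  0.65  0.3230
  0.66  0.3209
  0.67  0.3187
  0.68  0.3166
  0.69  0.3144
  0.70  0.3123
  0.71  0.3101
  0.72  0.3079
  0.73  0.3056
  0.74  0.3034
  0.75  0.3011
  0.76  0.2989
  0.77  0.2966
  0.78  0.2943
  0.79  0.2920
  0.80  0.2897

T = 0.75;  σ√T = 0.1299
d₁ = [ln(460/440) + (0.044 + ½·0.15²)·0.75] / (σ√T) = (0.0445 + 0.0414) / 0.1299 = 0.6612 → 0.66
√T = √0.75 = 0.8660
φ(d₁) = φ(0.66) = 0.3209
vega = S·φ(d₁)·√T = 460·0.3209·0.8660 = 127.8337

127.83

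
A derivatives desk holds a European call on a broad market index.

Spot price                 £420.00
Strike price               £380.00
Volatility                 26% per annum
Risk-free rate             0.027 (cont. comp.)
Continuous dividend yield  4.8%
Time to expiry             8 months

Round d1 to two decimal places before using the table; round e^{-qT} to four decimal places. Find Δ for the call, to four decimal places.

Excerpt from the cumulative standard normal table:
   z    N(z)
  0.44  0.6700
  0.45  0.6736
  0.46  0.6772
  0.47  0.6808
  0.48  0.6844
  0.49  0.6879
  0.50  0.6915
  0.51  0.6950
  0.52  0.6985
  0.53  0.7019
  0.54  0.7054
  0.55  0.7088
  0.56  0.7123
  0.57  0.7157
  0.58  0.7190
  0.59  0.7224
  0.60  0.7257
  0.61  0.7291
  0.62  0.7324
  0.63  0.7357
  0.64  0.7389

σ√T = 0.26·√0.6667 = 0.2123
d₁ = [ln(420/380) + (0.027 − 0.048 + 0.26²/2)·0.6667] / 0.2123 = [0.1001 + 0.0085] / 0.2123 = 0.5116 which rounds to 0.51
N(d₁) = N(0.51) = 0.6950
Δ_call = e^(−qT)·N(d₁) = 0.9685·0.6950 = 0.6731

0.6731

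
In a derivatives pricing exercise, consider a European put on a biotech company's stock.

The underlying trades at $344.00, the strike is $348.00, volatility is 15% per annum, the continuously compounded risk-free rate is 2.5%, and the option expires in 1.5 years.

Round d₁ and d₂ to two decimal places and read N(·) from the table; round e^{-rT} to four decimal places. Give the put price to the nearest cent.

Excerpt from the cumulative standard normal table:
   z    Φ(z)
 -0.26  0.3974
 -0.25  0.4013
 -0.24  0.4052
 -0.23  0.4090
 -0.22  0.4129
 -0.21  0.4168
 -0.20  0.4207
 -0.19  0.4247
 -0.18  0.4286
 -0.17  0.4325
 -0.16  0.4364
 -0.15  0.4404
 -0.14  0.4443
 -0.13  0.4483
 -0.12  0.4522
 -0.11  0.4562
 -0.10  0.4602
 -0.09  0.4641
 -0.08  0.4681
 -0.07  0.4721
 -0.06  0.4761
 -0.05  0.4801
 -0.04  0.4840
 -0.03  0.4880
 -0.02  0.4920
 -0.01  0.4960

$20.23

σ√T = 0.15 × 1.2247 = 0.1837
d₁ = [ln(344/348) + (0.025 + 0.15²/2)·1.5] / 0.1837 = [-0.0116 + 0.0544] / 0.1837 = 0.2331 which rounds to 0.23
d₂ = d₁ − σ√T = 0.2331 − 0.1837 = 0.0493 which rounds to 0.05
e^(−rT) = e^(−0.025·1.5) = 0.9632
N(−d₂) = N(-0.05) = 0.4801;  N(−d₁) = N(-0.23) = 0.4090
P = 348·0.9632·0.4801 − 344·0.4090 = 160.9264 − 140.6960 = 20.2304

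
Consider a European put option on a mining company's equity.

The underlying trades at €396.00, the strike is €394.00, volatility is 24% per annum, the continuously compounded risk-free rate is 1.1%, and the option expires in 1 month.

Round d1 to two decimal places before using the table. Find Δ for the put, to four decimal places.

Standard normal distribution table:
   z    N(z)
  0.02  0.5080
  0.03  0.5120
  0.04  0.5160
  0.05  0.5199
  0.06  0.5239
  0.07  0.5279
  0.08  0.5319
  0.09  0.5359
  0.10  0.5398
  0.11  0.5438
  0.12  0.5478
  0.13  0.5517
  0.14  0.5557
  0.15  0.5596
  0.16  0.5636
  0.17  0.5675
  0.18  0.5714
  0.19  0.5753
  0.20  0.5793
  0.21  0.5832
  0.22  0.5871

-0.4522

σ√T = 0.24·√0.08333 = 0.0693
d₁ = [ln(396/394) + (0.011 + 0.24²/2)·0.08333] / 0.0693 = [0.0051 + 0.0033] / 0.0693 = 0.1210 ⇒ 0.12
N(d₁) = N(0.12) = 0.5478
Δ_put = N(d₁) − 1 = 0.5478 − 1 = -0.4522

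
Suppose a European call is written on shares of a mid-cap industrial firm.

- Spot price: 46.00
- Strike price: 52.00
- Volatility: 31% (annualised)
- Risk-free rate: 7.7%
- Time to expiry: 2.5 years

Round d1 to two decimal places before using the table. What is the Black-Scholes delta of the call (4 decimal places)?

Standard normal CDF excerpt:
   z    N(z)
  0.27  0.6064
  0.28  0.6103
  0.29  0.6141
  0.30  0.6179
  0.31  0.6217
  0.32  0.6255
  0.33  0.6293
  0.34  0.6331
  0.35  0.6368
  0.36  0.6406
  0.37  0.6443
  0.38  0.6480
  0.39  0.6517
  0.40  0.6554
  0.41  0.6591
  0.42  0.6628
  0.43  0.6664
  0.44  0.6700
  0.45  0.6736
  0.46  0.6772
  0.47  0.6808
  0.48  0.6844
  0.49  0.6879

T = 2.5;  σ√T = 0.4902
d₁ = [ln(46/52) + (0.077 + ½·0.31²)·2.5] / (σ√T) = (-0.1226 + 0.3126) / 0.4902 = 0.3877 ⇒ 0.39
N(d₁) = N(0.39) = 0.6517
Δ_call = N(d₁) = 0.6517

0.6517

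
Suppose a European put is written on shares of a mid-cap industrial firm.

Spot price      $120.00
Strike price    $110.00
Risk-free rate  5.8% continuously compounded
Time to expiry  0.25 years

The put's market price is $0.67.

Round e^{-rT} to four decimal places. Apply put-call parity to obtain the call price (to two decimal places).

e^(−rT) = e^(−0.058·0.25) = 0.9856
Put-call parity: C − P = S − K·e^(−rT) = 120 − 110·0.9856 = 120 − 108.4160 = 11.5840
C = P + (C − P) = 0.67 + (11.5840) = 12.2540

$12.25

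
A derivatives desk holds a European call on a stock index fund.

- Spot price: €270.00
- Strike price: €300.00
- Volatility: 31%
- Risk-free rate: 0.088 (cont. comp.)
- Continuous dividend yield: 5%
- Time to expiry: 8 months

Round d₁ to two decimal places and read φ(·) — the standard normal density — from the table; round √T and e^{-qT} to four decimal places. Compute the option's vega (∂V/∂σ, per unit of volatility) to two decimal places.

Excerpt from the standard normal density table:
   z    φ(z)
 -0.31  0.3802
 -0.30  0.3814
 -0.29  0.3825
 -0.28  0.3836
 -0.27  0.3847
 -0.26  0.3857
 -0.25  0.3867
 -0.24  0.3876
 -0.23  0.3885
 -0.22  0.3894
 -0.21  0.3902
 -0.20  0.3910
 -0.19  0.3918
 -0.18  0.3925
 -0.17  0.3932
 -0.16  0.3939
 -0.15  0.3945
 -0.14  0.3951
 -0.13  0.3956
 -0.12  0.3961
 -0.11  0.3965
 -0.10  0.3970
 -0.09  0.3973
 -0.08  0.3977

83.54

σ√T = 0.31·√0.6667 = 0.2531
d₁ = [ln(270/300) + (0.088 − 0.05 + 0.31²/2)·0.6667] / 0.2531 = [-0.1054 + 0.0574] / 0.2531 = -0.1896 which rounds to -0.19
√T = √0.6667 = 0.8165
φ(d₁) = φ(-0.19) = 0.3918
exp(−qT) = exp(−0.05·0.6667) = 0.9672
vega = S·exp(−qT)·φ(d₁)·√T = 270·0.9672·0.3918·0.8165 = 83.5412
(The put has the same vega.)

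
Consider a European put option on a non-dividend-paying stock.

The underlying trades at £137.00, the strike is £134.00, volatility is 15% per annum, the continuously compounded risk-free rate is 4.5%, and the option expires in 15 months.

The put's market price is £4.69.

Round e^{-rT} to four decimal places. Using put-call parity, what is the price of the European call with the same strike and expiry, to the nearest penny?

exp(−rT) = exp(−0.045·1.25) = 0.9453
Put-call parity: C − P = S − K·e^(−rT) = 137 − 134·0.9453 = 137 − 126.6702 = 10.3298
C = P + (C − P) = 4.69 + (10.3298) = 15.0198

£15.02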